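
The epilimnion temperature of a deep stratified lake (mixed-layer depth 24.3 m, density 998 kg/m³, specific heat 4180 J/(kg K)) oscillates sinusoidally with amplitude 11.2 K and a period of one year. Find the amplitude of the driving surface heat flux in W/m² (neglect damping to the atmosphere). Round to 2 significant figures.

Areal heat capacity C = ρ c_p D = 998 × 4180 × 24.3 = 1.01×10^8 J/(m²·K).
ω = 2π / 3.15×10^7 s = 1.99×10^-7 s⁻¹.
Cω = 1.01×10^8 × 1.99×10^-7 = 20.2 W/(m²·K).
F₀ = A × Cω = 11.2 × 20.2 = 226 W/m².

230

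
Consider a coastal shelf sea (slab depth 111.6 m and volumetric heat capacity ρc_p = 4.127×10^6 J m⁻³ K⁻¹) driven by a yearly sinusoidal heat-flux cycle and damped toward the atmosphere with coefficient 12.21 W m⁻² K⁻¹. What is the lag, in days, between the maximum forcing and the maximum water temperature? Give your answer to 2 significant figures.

84 days

Areal heat capacity C = ρc_p × D = 4.127×10^6 × 111.6 = 4.61×10^8 J m⁻² K⁻¹.
ω = 2π / 3.15×10^7 s = 1.99×10^-7 s⁻¹.
Phase lag φ = arctan(Cω/λ) = arctan(91.8/12.21) = 1.44 rad.
Time lag = φ / ω = 1.44 / 1.99×10^-7 = 7.22×10^6 s = 83.6 days.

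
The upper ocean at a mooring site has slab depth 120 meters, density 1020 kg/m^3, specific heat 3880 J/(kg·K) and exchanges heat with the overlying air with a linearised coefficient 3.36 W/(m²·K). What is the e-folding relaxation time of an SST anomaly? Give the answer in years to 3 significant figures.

Areal heat capacity C = ρ c_p D = 1020 × 3880 × 120 = 4.75×10^8 J m⁻² K⁻¹.
Relaxation time τ = C / λ = 4.75×10^8 / 3.36 = 1.41×10^8 s.
In years: 1.41×10^8 s / (3.156×10^7 s/year) = 4.48 years.

4.48 years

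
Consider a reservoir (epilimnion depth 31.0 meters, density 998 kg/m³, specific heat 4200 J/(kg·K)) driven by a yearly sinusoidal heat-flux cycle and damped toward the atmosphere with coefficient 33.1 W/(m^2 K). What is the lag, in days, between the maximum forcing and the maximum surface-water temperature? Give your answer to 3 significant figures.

38.6 days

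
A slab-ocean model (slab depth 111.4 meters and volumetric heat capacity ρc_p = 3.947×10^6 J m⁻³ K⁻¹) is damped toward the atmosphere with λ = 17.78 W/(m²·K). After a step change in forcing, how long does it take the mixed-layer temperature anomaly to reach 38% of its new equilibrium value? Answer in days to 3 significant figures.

Areal heat capacity C = ρc_p × D = 3.947×10^6 × 111.4 = 4.40×10^8 J/(m^2 K).
τ = C / λ = 4.40×10^8 / 17.78 = 2.47×10^7 s.
Fraction reached: 1 − e^(−t/τ) = 0.38 ⇒ t = −τ ln(1 − 0.38) = τ × 0.478.
t = 1.18×10^7 s = 137 days.

137 days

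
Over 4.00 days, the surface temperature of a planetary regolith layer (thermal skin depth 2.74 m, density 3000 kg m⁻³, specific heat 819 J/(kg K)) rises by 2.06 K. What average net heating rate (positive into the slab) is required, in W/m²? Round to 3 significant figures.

Areal heat capacity C = ρ c_p D = 3000 × 819 × 2.74 = 6.73×10^6 J/(m²·K).
Required heat per unit area: Q = C ΔT = 6.73×10^6 × 2.06 = 1.39×10^7 J/m².
Flux F = Q / Δt = 1.39×10^7 / 3.46×10^5 s = 40.1 W/m².

40.1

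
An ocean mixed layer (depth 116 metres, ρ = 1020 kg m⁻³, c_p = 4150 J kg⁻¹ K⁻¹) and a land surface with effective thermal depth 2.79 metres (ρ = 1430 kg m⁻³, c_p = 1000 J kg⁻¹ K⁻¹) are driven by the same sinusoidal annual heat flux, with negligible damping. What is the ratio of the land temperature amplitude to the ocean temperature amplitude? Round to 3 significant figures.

C_ocean = 1020 × 4150 × 116 = 4.91×10^8 J/(m²·K).
C_land = 1430 × 1000 × 2.79 = 3.99×10^6 J/(m²·K).
Undamped amplitude ∝ 1/C, so A_land/A_ocean = C_ocean/C_land = 123.

123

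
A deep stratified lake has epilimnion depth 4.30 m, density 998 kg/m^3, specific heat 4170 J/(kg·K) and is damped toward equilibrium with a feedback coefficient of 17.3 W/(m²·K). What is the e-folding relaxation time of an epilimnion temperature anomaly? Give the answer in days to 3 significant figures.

Areal heat capacity C = ρ c_p D = 998 × 4170 × 4.30 = 1.79×10^7 J/(m^2 K).
Relaxation time τ = C / λ = 1.79×10^7 / 17.3 = 1.03×10^6 s.
In days: 1.03×10^6 s / (86400 s/day) = 12.0 days.

12.0 days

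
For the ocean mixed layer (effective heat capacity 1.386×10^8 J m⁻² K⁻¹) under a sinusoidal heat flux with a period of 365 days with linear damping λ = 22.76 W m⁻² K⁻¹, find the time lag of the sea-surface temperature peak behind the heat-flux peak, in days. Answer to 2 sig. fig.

Areal heat capacity C = 1.386×10^8 J m⁻² K⁻¹ (given).
ω = 2π / 3.15×10^7 s = 1.99×10^-7 s⁻¹.
Phase lag φ = arctan(Cω/λ) = arctan(27.6/22.76) = 0.881 rad.
Time lag = φ / ω = 0.881 / 1.99×10^-7 = 4.42×10^6 s = 51.2 days.

51 days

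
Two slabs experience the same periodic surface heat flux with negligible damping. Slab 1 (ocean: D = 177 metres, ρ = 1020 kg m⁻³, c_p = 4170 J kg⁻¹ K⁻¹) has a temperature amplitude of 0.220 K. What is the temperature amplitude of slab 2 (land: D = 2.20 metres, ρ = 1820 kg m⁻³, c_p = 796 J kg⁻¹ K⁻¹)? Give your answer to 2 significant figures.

52 K

C_ocean = 7.53×10^8 J/(m²·K); C_land = 3.19×10^6 J/(m²·K).
A ∝ 1/C ⇒ A_land = A_ocean × C_ocean/C_land = 0.220 × 236 = 52.0 K.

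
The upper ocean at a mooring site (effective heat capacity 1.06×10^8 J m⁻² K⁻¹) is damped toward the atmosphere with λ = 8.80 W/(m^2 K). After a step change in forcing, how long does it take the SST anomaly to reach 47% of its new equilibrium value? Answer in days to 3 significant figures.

88.5 days

Areal heat capacity C = 1.06×10^8 J m⁻² K⁻¹ (given).
τ = C / λ = 1.06×10^8 / 8.80 = 1.20×10^7 s.
Fraction reached: 1 − e^(−t/τ) = 0.47 ⇒ t = −τ ln(1 − 0.47) = τ × 0.635.
t = 7.65×10^6 s = 88.5 days.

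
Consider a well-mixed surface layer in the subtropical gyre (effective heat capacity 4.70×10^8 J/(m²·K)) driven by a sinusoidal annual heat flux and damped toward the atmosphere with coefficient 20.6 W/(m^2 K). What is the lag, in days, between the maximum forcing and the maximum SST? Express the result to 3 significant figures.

78.7 days

Areal heat capacity C = 4.70×10^8 J/(m²·K) (given).
ω = 2π / 3.15×10^7 s = 1.99×10^-7 s⁻¹.
Phase lag φ = arctan(Cω/λ) = arctan(93.6/20.6) = 1.35 rad.
Time lag = φ / ω = 1.35 / 1.99×10^-7 = 6.80×10^6 s = 78.7 days.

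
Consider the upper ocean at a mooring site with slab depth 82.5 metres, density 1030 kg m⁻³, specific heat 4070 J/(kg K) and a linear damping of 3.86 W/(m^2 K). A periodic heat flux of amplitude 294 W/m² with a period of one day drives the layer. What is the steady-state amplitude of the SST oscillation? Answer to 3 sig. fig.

0.0117 K

Areal heat capacity C = ρ c_p D = 1030 × 4070 × 82.5 = 3.46×10^8 J/(m²·K).
Angular frequency ω = 2π / T = 2π / 86400 s = 7.27×10^-5 s⁻¹.
√((Cω)² + λ²) = √((25200)² + 3.86²) = 25200 W/(m²·K).
Amplitude A = F₀ / √((Cω)²+λ²) = 294 / 25200 = 0.0117 K.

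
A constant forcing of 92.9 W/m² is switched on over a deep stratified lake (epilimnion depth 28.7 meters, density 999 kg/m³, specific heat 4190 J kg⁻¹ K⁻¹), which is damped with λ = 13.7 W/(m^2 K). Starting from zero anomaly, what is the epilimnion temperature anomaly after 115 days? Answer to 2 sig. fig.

Areal heat capacity C = ρ c_p D = 999 × 4190 × 28.7 = 1.20×10^8 J/(m^2 K).
τ = C / λ = 1.20×10^8 / 13.7 = 8.77×10^6 s.
Equilibrium anomaly ΔT_eq = F / λ = 92.9 / 13.7 = 6.78 K.
t = 115 days = 9.94×10^6 s, so t/τ = 1.13.
ΔT(t) = ΔT_eq (1 − e^(−t/τ)) = 6.78 × (1 − e^−1.13) = 4.60 K.

4.6 K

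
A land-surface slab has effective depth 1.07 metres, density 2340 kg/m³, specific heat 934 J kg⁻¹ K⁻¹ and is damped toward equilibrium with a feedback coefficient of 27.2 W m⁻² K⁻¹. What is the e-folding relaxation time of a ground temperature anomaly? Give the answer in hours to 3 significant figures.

Areal heat capacity C = ρ c_p D = 2340 × 934 × 1.07 = 2.34×10^6 J/(m^2 K).
Relaxation time τ = C / λ = 2.34×10^6 / 27.2 = 86000 s.
In hours: 86000 s / (3600 s/hour) = 23.9 hours.

23.9 hours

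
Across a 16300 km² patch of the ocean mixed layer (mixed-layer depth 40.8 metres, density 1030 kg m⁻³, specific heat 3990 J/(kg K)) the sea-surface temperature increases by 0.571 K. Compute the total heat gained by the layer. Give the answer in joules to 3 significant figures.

1.56×10^18 J

Areal heat capacity C = ρ c_p D = 1030 × 3990 × 40.8 = 1.68×10^8 J/(m²·K).
Heat per unit area: q = C ΔT = 1.68×10^8 × 0.571 = 9.57×10^7 J/m².
Total heat: Q = q × A = 9.57×10^7 × (16300 × 10⁶ m²) = 1.56×10^18 J.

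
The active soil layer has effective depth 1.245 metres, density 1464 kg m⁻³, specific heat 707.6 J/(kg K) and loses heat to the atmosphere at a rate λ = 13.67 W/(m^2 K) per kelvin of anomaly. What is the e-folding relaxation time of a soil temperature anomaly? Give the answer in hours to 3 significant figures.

26.2 hours

Areal heat capacity C = ρ c_p D = 1464 × 707.6 × 1.245 = 1.29×10^6 J m⁻² K⁻¹.
Relaxation time τ = C / λ = 1.29×10^6 / 13.67 = 94300 s.
In hours: 94300 s / (3600 s/hour) = 26.2 hours.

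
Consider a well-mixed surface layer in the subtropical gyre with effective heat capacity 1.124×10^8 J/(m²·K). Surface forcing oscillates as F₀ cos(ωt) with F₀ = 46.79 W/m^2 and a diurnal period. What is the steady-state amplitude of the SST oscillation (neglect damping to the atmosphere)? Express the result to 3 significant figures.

Areal heat capacity C = 1.124×10^8 J/(m²·K) (given).
Angular frequency ω = 2π / T = 2π / 86400 s = 7.27×10^-5 s⁻¹.
Cω = 1.12×10^8 × 7.27×10^-5 = 8170 W/(m²·K).
Amplitude A = F₀ / (Cω) = 46.79 / 8170 = 0.00572 K.

0.00572 K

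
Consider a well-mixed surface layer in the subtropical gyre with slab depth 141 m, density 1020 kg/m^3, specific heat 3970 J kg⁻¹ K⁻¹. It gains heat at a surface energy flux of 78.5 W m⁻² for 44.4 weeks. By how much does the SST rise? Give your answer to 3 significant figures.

Areal heat capacity C = ρ c_p D = 1020 × 3970 × 141 = 5.71×10^8 J/(m^2 K).
Net heat input Q = F Δt = 78.5 × (44.4 weeks × 6.048×10^5 s/week) = 2.11×10^9 J/m².
ΔT = Q / C = 2.11×10^9 / 5.71×10^8 = 3.69 K.

3.69 K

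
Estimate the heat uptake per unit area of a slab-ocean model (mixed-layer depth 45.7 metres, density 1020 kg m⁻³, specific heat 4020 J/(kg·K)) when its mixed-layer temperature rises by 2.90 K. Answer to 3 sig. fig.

Areal heat capacity C = ρ c_p D = 1020 × 4020 × 45.7 = 1.87×10^8 J/(m^2 K).
ΔQ = C ΔT = 1.87×10^8 × 2.90 = 5.43×10^8 J/m².

5.43×10^8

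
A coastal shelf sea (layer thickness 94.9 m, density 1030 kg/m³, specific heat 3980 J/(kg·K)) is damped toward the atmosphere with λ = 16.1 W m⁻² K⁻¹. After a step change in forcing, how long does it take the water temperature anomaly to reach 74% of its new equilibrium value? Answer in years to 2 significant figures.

Areal heat capacity C = ρ c_p D = 1030 × 3980 × 94.9 = 3.89×10^8 J/(m^2 K).
τ = C / λ = 3.89×10^8 / 16.1 = 2.42×10^7 s.
Fraction reached: 1 − e^(−t/τ) = 0.74 ⇒ t = −τ ln(1 − 0.74) = τ × 1.35.
t = 3.26×10^7 s = 1.03 years.

1.0 years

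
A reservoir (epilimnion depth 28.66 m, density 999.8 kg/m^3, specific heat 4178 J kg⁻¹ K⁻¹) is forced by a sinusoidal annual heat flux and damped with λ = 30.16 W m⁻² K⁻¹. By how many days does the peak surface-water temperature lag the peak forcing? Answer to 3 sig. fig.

38.9 days

Areal heat capacity C = ρ c_p D = 999.8 × 4178 × 28.66 = 1.20×10^8 J m⁻² K⁻¹.
ω = 2π / 3.15×10^7 s = 1.99×10^-7 s⁻¹.
Phase lag φ = arctan(Cω/λ) = arctan(23.9/30.16) = 0.669 rad.
Time lag = φ / ω = 0.669 / 1.99×10^-7 = 3.36×10^6 s = 38.9 days.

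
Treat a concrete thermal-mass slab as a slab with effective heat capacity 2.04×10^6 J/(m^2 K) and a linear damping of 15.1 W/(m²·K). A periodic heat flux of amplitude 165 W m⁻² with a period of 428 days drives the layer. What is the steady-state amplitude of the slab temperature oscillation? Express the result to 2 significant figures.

Areal heat capacity C = 2.04×10^6 J/(m^2 K) (given).
Angular frequency ω = 2π / T = 2π / 3.70×10^7 s = 1.70×10^-7 s⁻¹.
√((Cω)² + λ²) = √((0.347)² + 15.1²) = 15.1 W/(m²·K).
Amplitude A = F₀ / √((Cω)²+λ²) = 165 / 15.1 = 10.9 K.

11 K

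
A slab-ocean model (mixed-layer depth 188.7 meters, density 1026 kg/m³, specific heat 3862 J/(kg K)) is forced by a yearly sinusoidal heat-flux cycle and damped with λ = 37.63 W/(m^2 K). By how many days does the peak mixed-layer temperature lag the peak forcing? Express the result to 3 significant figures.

76.9 days

Areal heat capacity C = ρ c_p D = 1026 × 3862 × 188.7 = 7.48×10^8 J/(m^2 K).
ω = 2π / 3.15×10^7 s = 1.99×10^-7 s⁻¹.
Phase lag φ = arctan(Cω/λ) = arctan(149/37.63) = 1.32 rad.
Time lag = φ / ω = 1.32 / 1.99×10^-7 = 6.64×10^6 s = 76.9 days.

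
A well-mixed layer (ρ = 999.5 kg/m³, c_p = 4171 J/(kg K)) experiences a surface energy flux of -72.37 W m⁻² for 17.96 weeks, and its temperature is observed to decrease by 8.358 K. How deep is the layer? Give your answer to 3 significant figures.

22.6 m

Heat input Q = F Δt = -72.37 × 1.09×10^7 s = -7.86×10^8 J/m².
Required areal heat capacity C = Q / ΔT = 9.41×10^7 J/(m²·K).
Depth D = C / (ρ c_p) = 9.41×10^7 / (999.5 × 4171) = 22.6 m.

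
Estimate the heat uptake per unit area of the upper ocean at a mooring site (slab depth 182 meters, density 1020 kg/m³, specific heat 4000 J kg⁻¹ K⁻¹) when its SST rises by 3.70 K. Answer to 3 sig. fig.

Areal heat capacity C = ρ c_p D = 1020 × 4000 × 182 = 7.43×10^8 J m⁻² K⁻¹.
ΔQ = C ΔT = 7.43×10^8 × 3.70 = 2.75×10^9 J/m².

2.75×10^9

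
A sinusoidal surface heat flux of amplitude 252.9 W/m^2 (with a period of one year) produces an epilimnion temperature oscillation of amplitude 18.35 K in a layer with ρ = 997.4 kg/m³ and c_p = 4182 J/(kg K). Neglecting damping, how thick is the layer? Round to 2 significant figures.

ω = 2π / 3.15×10^7 s = 1.99×10^-7 s⁻¹.
Required C = F₀ / (A ω) = 252.9 / (18.35 × 1.99×10^-7) = 6.92×10^7 J/(m²·K).
D = C / (ρ c_p) = 6.92×10^7 / (997.4 × 4182) = 16.6 m.

17 m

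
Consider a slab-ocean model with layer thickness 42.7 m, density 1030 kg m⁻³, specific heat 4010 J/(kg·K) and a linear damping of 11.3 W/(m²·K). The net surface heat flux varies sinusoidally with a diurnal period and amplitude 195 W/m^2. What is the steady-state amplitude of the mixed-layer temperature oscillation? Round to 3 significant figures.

Areal heat capacity C = ρ c_p D = 1030 × 4010 × 42.7 = 1.76×10^8 J m⁻² K⁻¹.
Angular frequency ω = 2π / T = 2π / 86400 s = 7.27×10^-5 s⁻¹.
√((Cω)² + λ²) = √((12800)² + 11.3²) = 12800 W/(m²·K).
Amplitude A = F₀ / √((Cω)²+λ²) = 195 / 12800 = 0.0152 K.

0.0152 K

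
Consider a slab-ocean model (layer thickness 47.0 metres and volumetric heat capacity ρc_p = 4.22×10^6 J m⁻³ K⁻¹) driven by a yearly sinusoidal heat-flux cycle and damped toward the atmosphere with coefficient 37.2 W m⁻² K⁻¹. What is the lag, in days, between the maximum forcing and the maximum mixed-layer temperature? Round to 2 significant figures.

47 days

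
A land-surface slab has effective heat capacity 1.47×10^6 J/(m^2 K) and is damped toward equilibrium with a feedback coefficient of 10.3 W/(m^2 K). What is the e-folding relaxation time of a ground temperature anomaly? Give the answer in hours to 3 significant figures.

Areal heat capacity C = 1.47×10^6 J/(m^2 K) (given).
Relaxation time τ = C / λ = 1.47×10^6 / 10.3 = 1.43×10^5 s.
In hours: 1.43×10^5 s / (3600 s/hour) = 39.6 hours.

39.6 hours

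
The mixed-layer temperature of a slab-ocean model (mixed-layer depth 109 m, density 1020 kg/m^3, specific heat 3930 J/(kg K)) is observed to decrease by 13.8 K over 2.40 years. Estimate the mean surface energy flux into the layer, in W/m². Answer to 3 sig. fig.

-79.6

Areal heat capacity C = ρ c_p D = 1020 × 3930 × 109 = 4.37×10^8 J m⁻² K⁻¹.
Required heat per unit area: Q = C ΔT = 4.37×10^8 × -13.8 = -6.03×10^9 J/m².
Flux F = Q / Δt = -6.03×10^9 / 7.57×10^7 s = -79.6 W/m².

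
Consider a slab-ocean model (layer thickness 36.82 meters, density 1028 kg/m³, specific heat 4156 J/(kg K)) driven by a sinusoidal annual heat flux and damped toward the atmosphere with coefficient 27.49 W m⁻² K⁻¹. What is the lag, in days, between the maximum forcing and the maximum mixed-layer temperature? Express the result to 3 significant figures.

49.4 days

Areal heat capacity C = ρ c_p D = 1028 × 4156 × 36.82 = 1.57×10^8 J/(m^2 K).
ω = 2π / 3.15×10^7 s = 1.99×10^-7 s⁻¹.
Phase lag φ = arctan(Cω/λ) = arctan(31.3/27.49) = 0.851 rad.
Time lag = φ / ω = 0.851 / 1.99×10^-7 = 4.27×10^6 s = 49.4 days.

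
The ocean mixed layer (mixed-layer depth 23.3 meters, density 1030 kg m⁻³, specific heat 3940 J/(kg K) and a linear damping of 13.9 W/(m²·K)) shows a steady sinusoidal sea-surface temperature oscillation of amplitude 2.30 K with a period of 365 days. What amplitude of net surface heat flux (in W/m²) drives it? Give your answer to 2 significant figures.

54

Areal heat capacity C = ρ c_p D = 1030 × 3940 × 23.3 = 9.46×10^7 J/(m^2 K).
ω = 2π / 3.15×10^7 s = 1.99×10^-7 s⁻¹.
√((Cω)² + λ²) = √((18.8)² + 13.9²) = 23.4 W/(m²·K).
F₀ = A × √((Cω)²+λ²) = 2.30 × 23.4 = 53.8 W/m².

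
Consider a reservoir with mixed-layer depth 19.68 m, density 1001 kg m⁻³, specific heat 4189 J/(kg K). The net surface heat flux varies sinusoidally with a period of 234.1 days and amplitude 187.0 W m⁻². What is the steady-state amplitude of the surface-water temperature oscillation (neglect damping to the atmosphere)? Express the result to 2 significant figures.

7.3 K

Areal heat capacity C = ρ c_p D = 1001 × 4189 × 19.68 = 8.25×10^7 J/(m^2 K).
Angular frequency ω = 2π / T = 2π / 2.02×10^7 s = 3.11×10^-7 s⁻¹.
Cω = 8.25×10^7 × 3.11×10^-7 = 25.6 W/(m²·K).
Amplitude A = F₀ / (Cω) = 187.0 / 25.6 = 7.29 K.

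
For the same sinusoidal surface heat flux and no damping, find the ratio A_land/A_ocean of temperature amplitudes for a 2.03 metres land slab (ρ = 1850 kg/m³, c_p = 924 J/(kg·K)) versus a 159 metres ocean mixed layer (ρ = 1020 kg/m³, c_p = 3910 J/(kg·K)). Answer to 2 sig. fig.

180

C_ocean = 1020 × 3910 × 159 = 6.34×10^8 J/(m²·K).
C_land = 1850 × 924 × 2.03 = 3.47×10^6 J/(m²·K).
Undamped amplitude ∝ 1/C, so A_land/A_ocean = C_ocean/C_land = 183.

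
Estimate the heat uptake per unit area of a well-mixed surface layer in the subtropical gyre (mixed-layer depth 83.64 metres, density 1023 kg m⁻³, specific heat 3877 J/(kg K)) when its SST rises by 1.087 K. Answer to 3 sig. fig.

3.61×10^8

Areal heat capacity C = ρ c_p D = 1023 × 3877 × 83.64 = 3.32×10^8 J m⁻² K⁻¹.
ΔQ = C ΔT = 3.32×10^8 × 1.087 = 3.61×10^8 J/m².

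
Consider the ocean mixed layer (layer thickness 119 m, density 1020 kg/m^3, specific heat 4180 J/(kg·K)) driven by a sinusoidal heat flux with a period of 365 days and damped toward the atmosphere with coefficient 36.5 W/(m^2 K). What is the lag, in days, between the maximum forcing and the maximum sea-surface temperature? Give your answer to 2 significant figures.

71 days

Areal heat capacity C = ρ c_p D = 1020 × 4180 × 119 = 5.07×10^8 J/(m^2 K).
ω = 2π / 3.15×10^7 s = 1.99×10^-7 s⁻¹.
Phase lag φ = arctan(Cω/λ) = arctan(101/36.5) = 1.22 rad.
Time lag = φ / ω = 1.22 / 1.99×10^-7 = 6.14×10^6 s = 71.1 days.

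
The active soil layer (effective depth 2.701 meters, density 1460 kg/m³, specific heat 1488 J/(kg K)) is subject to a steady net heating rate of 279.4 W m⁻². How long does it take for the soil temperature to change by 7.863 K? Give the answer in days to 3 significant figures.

Areal heat capacity C = ρ c_p D = 1460 × 1488 × 2.701 = 5.87×10^6 J/(m²·K).
Time required: Δt = C ΔT / F = 5.87×10^6 × 7.863 / 279.4 = 1.65×10^5 s.
In days: 1.65×10^5 s / (86400 s/day) = 1.91 days.

1.91 days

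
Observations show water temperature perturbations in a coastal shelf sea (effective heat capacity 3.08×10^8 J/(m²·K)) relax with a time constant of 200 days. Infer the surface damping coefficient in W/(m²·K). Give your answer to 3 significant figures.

17.8

Areal heat capacity C = 3.08×10^8 J/(m²·K) (given).
τ = 200 days = 1.73×10^7 s.
λ = C / τ = 3.08×10^8 / 1.73×10^7 = 17.8 W/(m²·K).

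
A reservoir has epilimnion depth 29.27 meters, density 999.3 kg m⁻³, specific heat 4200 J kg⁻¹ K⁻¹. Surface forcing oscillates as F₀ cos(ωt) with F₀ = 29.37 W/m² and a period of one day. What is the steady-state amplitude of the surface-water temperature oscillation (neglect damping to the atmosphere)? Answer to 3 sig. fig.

0.00329 K

Areal heat capacity C = ρ c_p D = 999.3 × 4200 × 29.27 = 1.23×10^8 J m⁻² K⁻¹.
Angular frequency ω = 2π / T = 2π / 86400 s = 7.27×10^-5 s⁻¹.
Cω = 1.23×10^8 × 7.27×10^-5 = 8930 W/(m²·K).
Amplitude A = F₀ / (Cω) = 29.37 / 8930 = 0.00329 K.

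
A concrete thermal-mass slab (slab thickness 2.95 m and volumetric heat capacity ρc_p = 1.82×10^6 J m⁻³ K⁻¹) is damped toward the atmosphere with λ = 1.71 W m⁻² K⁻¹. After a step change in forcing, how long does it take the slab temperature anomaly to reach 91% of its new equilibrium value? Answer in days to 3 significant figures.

87.5 days

Areal heat capacity C = ρc_p × D = 1.82×10^6 × 2.95 = 5.37×10^6 J/(m²·K).
τ = C / λ = 5.37×10^6 / 1.71 = 3.14×10^6 s.
Fraction reached: 1 − e^(−t/τ) = 0.91 ⇒ t = −τ ln(1 − 0.91) = τ × 2.41.
t = 7.56×10^6 s = 87.5 days.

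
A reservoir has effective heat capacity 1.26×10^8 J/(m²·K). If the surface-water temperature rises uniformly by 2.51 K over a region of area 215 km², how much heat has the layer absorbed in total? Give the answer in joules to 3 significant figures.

Areal heat capacity C = 1.26×10^8 J/(m²·K) (given).
Heat per unit area: q = C ΔT = 1.26×10^8 × 2.51 = 3.16×10^8 J/m².
Total heat: Q = q × A = 3.16×10^8 × (215 × 10⁶ m²) = 6.80×10^16 J.

6.80×10^16 J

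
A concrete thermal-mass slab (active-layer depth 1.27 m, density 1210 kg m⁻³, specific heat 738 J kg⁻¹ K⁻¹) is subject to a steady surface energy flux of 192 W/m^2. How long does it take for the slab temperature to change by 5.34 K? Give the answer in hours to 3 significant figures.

8.76 hours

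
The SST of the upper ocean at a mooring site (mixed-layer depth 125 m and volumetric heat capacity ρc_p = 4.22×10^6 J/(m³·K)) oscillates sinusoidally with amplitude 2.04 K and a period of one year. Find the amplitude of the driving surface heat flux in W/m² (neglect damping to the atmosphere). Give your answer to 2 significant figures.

Areal heat capacity C = ρc_p × D = 4.22×10^6 × 125 = 5.28×10^8 J/(m²·K).
ω = 2π / 3.15×10^7 s = 1.99×10^-7 s⁻¹.
Cω = 5.28×10^8 × 1.99×10^-7 = 105 W/(m²·K).
F₀ = A × Cω = 2.04 × 105 = 214 W/m².

210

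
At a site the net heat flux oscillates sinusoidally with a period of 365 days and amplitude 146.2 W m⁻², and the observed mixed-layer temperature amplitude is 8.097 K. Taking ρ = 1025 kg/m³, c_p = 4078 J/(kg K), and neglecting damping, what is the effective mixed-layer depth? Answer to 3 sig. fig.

ω = 2π / 3.15×10^7 s = 1.99×10^-7 s⁻¹.
Required C = F₀ / (A ω) = 146.2 / (8.097 × 1.99×10^-7) = 9.06×10^7 J/(m²·K).
D = C / (ρ c_p) = 9.06×10^7 / (1025 × 4078) = 21.7 m.

21.7 m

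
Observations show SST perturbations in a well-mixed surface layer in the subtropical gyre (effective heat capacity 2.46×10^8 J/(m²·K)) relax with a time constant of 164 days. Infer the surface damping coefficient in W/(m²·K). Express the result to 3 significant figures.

17.4

Areal heat capacity C = 2.46×10^8 J/(m²·K) (given).
τ = 164 days = 1.42×10^7 s.
λ = C / τ = 2.46×10^8 / 1.42×10^7 = 17.4 W/(m²·K).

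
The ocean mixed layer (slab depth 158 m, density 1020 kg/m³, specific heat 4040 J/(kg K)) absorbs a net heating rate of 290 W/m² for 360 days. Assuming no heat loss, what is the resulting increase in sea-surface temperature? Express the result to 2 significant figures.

14 K

Areal heat capacity C = ρ c_p D = 1020 × 4040 × 158 = 6.51×10^8 J m⁻² K⁻¹.
Net heat input Q = F Δt = 290 × (360 days × 86400 s/day) = 9.02×10^9 J/m².
ΔT = Q / C = 9.02×10^9 / 6.51×10^8 = 13.9 K.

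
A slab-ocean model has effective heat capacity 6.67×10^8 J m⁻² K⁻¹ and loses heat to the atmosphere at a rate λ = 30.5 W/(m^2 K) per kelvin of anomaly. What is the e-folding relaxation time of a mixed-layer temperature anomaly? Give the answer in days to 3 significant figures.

253 days

Areal heat capacity C = 6.67×10^8 J m⁻² K⁻¹ (given).
Relaxation time τ = C / λ = 6.67×10^8 / 30.5 = 2.19×10^7 s.
In days: 2.19×10^7 s / (86400 s/day) = 253 days.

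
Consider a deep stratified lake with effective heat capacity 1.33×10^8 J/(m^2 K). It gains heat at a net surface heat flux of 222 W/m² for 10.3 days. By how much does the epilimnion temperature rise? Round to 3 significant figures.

Areal heat capacity C = 1.33×10^8 J/(m^2 K) (given).
Net heat input Q = F Δt = 222 × (10.3 days × 86400 s/day) = 1.98×10^8 J/m².
ΔT = Q / C = 1.98×10^8 / 1.33×10^8 = 1.49 K.

1.49 K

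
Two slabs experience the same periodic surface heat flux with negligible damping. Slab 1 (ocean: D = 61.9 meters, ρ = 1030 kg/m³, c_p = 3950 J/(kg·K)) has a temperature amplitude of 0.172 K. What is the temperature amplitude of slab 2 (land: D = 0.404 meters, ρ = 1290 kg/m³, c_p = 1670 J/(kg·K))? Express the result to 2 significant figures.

50 K

C_ocean = 2.52×10^8 J/(m²·K); C_land = 8.70×10^5 J/(m²·K).
A ∝ 1/C ⇒ A_land = A_ocean × C_ocean/C_land = 0.172 × 289 = 49.8 K.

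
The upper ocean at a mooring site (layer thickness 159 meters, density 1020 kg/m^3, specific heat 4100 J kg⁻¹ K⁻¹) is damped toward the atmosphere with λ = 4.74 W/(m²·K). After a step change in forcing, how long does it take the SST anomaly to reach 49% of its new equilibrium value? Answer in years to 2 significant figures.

Areal heat capacity C = ρ c_p D = 1020 × 4100 × 159 = 6.65×10^8 J/(m²·K).
τ = C / λ = 6.65×10^8 / 4.74 = 1.40×10^8 s.
Fraction reached: 1 − e^(−t/τ) = 0.49 ⇒ t = −τ ln(1 − 0.49) = τ × 0.673.
t = 9.45×10^7 s = 2.99 years.

3.0 years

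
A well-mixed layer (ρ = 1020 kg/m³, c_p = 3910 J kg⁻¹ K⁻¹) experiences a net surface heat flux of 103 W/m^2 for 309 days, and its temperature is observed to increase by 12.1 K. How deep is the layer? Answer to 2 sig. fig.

57 m

Heat input Q = F Δt = 103 × 2.67×10^7 s = 2.75×10^9 J/m².
Required areal heat capacity C = Q / ΔT = 2.27×10^8 J/(m²·K).
Depth D = C / (ρ c_p) = 2.27×10^8 / (1020 × 3910) = 57.0 m.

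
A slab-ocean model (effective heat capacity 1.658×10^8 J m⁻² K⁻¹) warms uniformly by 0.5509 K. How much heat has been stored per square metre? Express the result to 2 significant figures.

Areal heat capacity C = 1.658×10^8 J m⁻² K⁻¹ (given).
ΔQ = C ΔT = 1.66×10^8 × 0.5509 = 9.13×10^7 J/m².

9.1×10^7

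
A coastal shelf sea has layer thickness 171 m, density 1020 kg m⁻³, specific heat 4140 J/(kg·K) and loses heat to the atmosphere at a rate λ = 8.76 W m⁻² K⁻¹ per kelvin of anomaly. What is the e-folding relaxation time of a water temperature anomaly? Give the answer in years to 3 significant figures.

Areal heat capacity C = ρ c_p D = 1020 × 4140 × 171 = 7.22×10^8 J/(m²·K).
Relaxation time τ = C / λ = 7.22×10^8 / 8.76 = 8.24×10^7 s.
In years: 8.24×10^7 s / (3.156×10^7 s/year) = 2.61 years.

2.61 years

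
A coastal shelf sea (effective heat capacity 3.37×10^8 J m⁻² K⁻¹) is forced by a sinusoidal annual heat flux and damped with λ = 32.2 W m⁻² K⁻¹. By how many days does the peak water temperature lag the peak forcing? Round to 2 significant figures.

65 days

Areal heat capacity C = 3.37×10^8 J m⁻² K⁻¹ (given).
ω = 2π / 3.15×10^7 s = 1.99×10^-7 s⁻¹.
Phase lag φ = arctan(Cω/λ) = arctan(67.1/32.2) = 1.12 rad.
Time lag = φ / ω = 1.12 / 1.99×10^-7 = 5.64×10^6 s = 65.3 days.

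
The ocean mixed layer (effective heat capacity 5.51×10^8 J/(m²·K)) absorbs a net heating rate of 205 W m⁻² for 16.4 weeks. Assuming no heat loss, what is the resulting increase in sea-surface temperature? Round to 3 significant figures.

Areal heat capacity C = 5.51×10^8 J/(m²·K) (given).
Net heat input Q = F Δt = 205 × (16.4 weeks × 6.048×10^5 s/week) = 2.03×10^9 J/m².
ΔT = Q / C = 2.03×10^9 / 5.51×10^8 = 3.69 K.

3.69 K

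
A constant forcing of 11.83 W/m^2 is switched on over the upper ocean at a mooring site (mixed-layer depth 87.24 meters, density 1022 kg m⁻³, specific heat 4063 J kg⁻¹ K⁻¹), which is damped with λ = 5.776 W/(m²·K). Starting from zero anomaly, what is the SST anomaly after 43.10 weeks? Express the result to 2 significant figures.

Areal heat capacity C = ρ c_p D = 1022 × 4063 × 87.24 = 3.62×10^8 J/(m^2 K).
τ = C / λ = 3.62×10^8 / 5.776 = 6.27×10^7 s.
Equilibrium anomaly ΔT_eq = F / λ = 11.83 / 5.776 = 2.05 K.
t = 43.10 weeks = 2.61×10^7 s, so t/τ = 0.416.
ΔT(t) = ΔT_eq (1 − e^(−t/τ)) = 2.05 × (1 − e^−0.416) = 0.697 K.

0.70 K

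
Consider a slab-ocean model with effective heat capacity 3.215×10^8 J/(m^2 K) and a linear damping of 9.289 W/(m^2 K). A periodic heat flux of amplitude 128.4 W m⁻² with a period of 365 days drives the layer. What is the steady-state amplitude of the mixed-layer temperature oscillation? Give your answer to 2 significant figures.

2.0 K

Areal heat capacity C = 3.215×10^8 J/(m^2 K) (given).
Angular frequency ω = 2π / T = 2π / 3.15×10^7 s = 1.99×10^-7 s⁻¹.
√((Cω)² + λ²) = √((64.1)² + 9.289²) = 64.7 W/(m²·K).
Amplitude A = F₀ / √((Cω)²+λ²) = 128.4 / 64.7 = 1.98 K.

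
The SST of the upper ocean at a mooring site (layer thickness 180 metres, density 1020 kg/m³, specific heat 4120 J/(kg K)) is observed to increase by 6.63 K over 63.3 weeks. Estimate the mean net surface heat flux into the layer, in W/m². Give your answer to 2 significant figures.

130

Areal heat capacity C = ρ c_p D = 1020 × 4120 × 180 = 7.56×10^8 J/(m²·K).
Required heat per unit area: Q = C ΔT = 7.56×10^8 × 6.63 = 5.02×10^9 J/m².
Flux F = Q / Δt = 5.02×10^9 / 3.83×10^7 s = 131 W/m².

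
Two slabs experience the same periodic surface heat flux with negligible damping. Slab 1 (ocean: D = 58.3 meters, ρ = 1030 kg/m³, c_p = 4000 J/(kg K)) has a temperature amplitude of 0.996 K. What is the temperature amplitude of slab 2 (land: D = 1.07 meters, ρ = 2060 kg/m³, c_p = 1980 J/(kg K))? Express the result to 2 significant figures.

55 K

C_ocean = 2.40×10^8 J/(m²·K); C_land = 4.36×10^6 J/(m²·K).
A ∝ 1/C ⇒ A_land = A_ocean × C_ocean/C_land = 0.996 × 55.0 = 54.8 K.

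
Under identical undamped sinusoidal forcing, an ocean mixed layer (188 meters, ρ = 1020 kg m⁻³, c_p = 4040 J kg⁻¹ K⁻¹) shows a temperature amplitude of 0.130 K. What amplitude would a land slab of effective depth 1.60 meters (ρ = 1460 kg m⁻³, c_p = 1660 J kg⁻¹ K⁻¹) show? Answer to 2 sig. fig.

26 K

C_ocean = 7.75×10^8 J/(m²·K); C_land = 3.88×10^6 J/(m²·K).
A ∝ 1/C ⇒ A_land = A_ocean × C_ocean/C_land = 0.130 × 200 = 26.0 K.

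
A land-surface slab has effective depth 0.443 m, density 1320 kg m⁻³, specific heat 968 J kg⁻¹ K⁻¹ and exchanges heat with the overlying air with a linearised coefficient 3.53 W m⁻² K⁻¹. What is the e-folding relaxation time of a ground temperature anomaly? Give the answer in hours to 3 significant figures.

44.5 hours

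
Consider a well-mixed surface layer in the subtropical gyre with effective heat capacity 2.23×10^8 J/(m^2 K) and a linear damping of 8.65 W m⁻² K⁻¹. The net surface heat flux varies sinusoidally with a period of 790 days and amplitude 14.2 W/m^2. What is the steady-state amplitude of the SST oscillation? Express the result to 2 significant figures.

0.64 K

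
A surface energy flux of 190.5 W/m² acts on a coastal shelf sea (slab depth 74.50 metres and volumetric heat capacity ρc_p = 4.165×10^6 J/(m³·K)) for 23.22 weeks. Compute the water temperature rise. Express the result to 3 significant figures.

Areal heat capacity C = ρc_p × D = 4.165×10^6 × 74.50 = 3.10×10^8 J m⁻² K⁻¹.
Net heat input Q = F Δt = 190.5 × (23.22 weeks × 6.048×10^5 s/week) = 2.68×10^9 J/m².
ΔT = Q / C = 2.68×10^9 / 3.10×10^8 = 8.62 K.

8.62 K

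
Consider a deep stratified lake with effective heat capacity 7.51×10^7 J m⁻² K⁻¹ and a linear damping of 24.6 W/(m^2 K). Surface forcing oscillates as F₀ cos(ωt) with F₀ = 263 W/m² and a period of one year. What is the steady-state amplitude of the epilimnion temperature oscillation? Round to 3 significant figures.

Areal heat capacity C = 7.51×10^7 J m⁻² K⁻¹ (given).
Angular frequency ω = 2π / T = 2π / 3.15×10^7 s = 1.99×10^-7 s⁻¹.
√((Cω)² + λ²) = √((15.0)² + 24.6²) = 28.8 W/(m²·K).
Amplitude A = F₀ / √((Cω)²+λ²) = 263 / 28.8 = 9.13 K.

9.13 K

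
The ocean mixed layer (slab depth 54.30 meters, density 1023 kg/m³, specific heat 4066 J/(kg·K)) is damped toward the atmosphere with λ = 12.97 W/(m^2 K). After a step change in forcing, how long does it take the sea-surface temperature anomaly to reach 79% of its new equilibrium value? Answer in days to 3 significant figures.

Areal heat capacity C = ρ c_p D = 1023 × 4066 × 54.30 = 2.26×10^8 J/(m^2 K).
τ = C / λ = 2.26×10^8 / 12.97 = 1.74×10^7 s.
Fraction reached: 1 − e^(−t/τ) = 0.79 ⇒ t = −τ ln(1 − 0.79) = τ × 1.56.
t = 2.72×10^7 s = 315 days.

315 days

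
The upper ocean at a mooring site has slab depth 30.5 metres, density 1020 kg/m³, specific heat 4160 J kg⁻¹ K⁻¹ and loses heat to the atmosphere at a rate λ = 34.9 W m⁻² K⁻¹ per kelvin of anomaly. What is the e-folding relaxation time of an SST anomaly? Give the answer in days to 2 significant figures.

43 days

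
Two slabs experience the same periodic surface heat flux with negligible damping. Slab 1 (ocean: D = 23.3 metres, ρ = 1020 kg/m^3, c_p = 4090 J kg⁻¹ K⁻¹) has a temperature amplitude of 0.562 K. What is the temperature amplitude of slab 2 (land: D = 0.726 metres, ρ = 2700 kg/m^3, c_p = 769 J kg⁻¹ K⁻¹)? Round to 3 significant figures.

36.2 K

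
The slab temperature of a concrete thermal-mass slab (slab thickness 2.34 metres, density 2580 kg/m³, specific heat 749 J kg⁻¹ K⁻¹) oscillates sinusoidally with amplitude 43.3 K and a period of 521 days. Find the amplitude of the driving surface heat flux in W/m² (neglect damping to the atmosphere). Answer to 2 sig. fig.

27

Areal heat capacity C = ρ c_p D = 2580 × 749 × 2.34 = 4.52×10^6 J m⁻² K⁻¹.
ω = 2π / 4.50×10^7 s = 1.40×10^-7 s⁻¹.
Cω = 4.52×10^6 × 1.40×10^-7 = 0.631 W/(m²·K).
F₀ = A × Cω = 43.3 × 0.631 = 27.3 W/m².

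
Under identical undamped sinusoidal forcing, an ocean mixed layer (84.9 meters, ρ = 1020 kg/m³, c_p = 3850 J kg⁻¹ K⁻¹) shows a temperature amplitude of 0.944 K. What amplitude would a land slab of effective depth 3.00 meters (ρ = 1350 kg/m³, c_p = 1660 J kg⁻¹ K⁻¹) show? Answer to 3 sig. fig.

46.8 K

C_ocean = 3.33×10^8 J/(m²·K); C_land = 6.72×10^6 J/(m²·K).
A ∝ 1/C ⇒ A_land = A_ocean × C_ocean/C_land = 0.944 × 49.6 = 46.8 K.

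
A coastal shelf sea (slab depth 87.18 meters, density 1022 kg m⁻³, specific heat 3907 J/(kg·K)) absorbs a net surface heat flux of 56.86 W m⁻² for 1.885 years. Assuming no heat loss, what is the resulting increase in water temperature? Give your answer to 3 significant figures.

9.72 K

Areal heat capacity C = ρ c_p D = 1022 × 3907 × 87.18 = 3.48×10^8 J/(m²·K).
Net heat input Q = F Δt = 56.86 × (1.885 years × 3.156×10^7 s/year) = 3.38×10^9 J/m².
ΔT = Q / C = 3.38×10^9 / 3.48×10^8 = 9.72 K.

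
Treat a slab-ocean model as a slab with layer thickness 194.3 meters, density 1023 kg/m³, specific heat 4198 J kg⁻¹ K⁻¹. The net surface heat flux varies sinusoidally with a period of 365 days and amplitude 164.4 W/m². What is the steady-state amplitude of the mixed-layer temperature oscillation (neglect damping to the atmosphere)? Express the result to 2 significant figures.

Areal heat capacity C = ρ c_p D = 1023 × 4198 × 194.3 = 8.34×10^8 J m⁻² K⁻¹.
Angular frequency ω = 2π / T = 2π / 3.15×10^7 s = 1.99×10^-7 s⁻¹.
Cω = 8.34×10^8 × 1.99×10^-7 = 166 W/(m²·K).
Amplitude A = F₀ / (Cω) = 164.4 / 166 = 0.989 K.

0.99 K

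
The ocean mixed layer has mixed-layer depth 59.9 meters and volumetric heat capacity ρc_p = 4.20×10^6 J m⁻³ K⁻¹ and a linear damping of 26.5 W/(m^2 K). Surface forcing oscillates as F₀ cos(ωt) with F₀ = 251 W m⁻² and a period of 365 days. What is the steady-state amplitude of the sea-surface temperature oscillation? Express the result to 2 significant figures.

4.4 K

Areal heat capacity C = ρc_p × D = 4.20×10^6 × 59.9 = 2.52×10^8 J/(m^2 K).
Angular frequency ω = 2π / T = 2π / 3.15×10^7 s = 1.99×10^-7 s⁻¹.
√((Cω)² + λ²) = √((50.1)² + 26.5²) = 56.7 W/(m²·K).
Amplitude A = F₀ / √((Cω)²+λ²) = 251 / 56.7 = 4.43 K.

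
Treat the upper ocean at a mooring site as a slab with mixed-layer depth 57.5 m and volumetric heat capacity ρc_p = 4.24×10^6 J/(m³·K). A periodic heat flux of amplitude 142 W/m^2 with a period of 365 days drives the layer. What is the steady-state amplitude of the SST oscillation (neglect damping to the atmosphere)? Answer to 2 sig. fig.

Areal heat capacity C = ρc_p × D = 4.24×10^6 × 57.5 = 2.44×10^8 J/(m^2 K).
Angular frequency ω = 2π / T = 2π / 3.15×10^7 s = 1.99×10^-7 s⁻¹.
Cω = 2.44×10^8 × 1.99×10^-7 = 48.6 W/(m²·K).
Amplitude A = F₀ / (Cω) = 142 / 48.6 = 2.92 K.

2.9 K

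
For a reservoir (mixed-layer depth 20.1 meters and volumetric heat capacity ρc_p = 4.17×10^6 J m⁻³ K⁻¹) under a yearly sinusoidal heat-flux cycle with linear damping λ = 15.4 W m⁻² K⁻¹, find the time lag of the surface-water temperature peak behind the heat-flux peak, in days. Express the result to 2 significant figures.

48 days

Areal heat capacity C = ρc_p × D = 4.17×10^6 × 20.1 = 8.38×10^7 J m⁻² K⁻¹.
ω = 2π / 3.15×10^7 s = 1.99×10^-7 s⁻¹.
Phase lag φ = arctan(Cω/λ) = arctan(16.7/15.4) = 0.826 rad.
Time lag = φ / ω = 0.826 / 1.99×10^-7 = 4.15×10^6 s = 48.0 days.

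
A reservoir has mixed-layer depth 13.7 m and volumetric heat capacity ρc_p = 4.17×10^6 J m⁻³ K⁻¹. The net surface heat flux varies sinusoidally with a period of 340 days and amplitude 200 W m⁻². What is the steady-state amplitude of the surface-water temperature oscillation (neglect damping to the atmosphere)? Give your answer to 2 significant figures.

Areal heat capacity C = ρc_p × D = 4.17×10^6 × 13.7 = 5.71×10^7 J/(m²·K).
Angular frequency ω = 2π / T = 2π / 2.94×10^7 s = 2.14×10^-7 s⁻¹.
Cω = 5.71×10^7 × 2.14×10^-7 = 12.2 W/(m²·K).
Amplitude A = F₀ / (Cω) = 200 / 12.2 = 16.4 K.

16 K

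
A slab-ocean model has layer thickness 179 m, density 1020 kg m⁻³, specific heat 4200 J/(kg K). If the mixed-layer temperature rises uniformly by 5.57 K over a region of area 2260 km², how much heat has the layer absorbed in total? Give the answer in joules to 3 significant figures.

Areal heat capacity C = ρ c_p D = 1020 × 4200 × 179 = 7.67×10^8 J m⁻² K⁻¹.
Heat per unit area: q = C ΔT = 7.67×10^8 × 5.57 = 4.27×10^9 J/m².
Total heat: Q = q × A = 4.27×10^9 × (2260 × 10⁶ m²) = 9.65×10^18 J.

9.65×10^18 J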